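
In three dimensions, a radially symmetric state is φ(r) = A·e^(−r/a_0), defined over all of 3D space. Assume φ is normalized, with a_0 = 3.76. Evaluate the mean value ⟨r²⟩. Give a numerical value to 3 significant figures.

⟨r²⟩ = ∫ r^2 |φ|² 4πr² dr over the full domain.
With ∫₀^∞ r^4 e^(−αr) dr = 4!/α^5, the ratio of the moment integral to the normalization integral gives ⟨r²⟩ = 3·a_0^2.
Putting a_0 = 3.76 gives 42.41.

⟨r^2⟩ ≈ 42.4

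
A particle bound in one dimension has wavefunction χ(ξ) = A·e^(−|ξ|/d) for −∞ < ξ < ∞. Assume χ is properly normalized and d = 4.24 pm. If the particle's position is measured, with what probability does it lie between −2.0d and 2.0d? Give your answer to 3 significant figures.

|χ|² is the probability density, so P = ∫_{−2.0d}^{2.0d} |χ|² dξ.
The normalization integral ∫|χ|²dξ over the whole domain equals d·A², and A² cancels in the ratio.
Both integrals are even about ξ = 0, so only the ξ ≥ 0 halves are needed (the factors of 2 cancel). Substituting u = ξ/d, A² and the length scale cancel in the ratio: P = ∫_{0}^{2.0} e^(-2·u) du / ∫_{0}^{∞} e^(-2·u) du.
An antiderivative of e^(-2·u) is -e^(-2·u)/2; evaluating from 0 to 2.0 gives 1/2 - e^(-4)/2, while the full integral is 1/2.
The result is P = 0.9817.

P ≈ 0.982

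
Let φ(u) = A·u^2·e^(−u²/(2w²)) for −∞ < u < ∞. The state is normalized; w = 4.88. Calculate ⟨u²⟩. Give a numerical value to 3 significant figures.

⟨u^2⟩ ≈ 59.5

⟨u²⟩ = ∫ u^2 |φ|² du over the full domain.
Differentiating ∫e^(−αu²) du = √(π/α) under α to get the higher moments, since the A² factors cancel between numerator and denominator, ⟨u²⟩ = 5·w^2/2.
With w = 4.88, ⟨u^2⟩ = 59.54.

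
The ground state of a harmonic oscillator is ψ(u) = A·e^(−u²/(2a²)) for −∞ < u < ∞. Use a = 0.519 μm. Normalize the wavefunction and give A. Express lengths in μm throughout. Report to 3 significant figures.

We need A² ∫|f|² du = 1, taking the integral from −∞ to ∞.
With ψ = A·e^(−u²/(2a²)), the integral evaluates to A²·[√(π)·a].
Hence A² = 1/[√(π)·a].
Plugging in a = 0.519 yields A = 1.043.

A ≈ 1.04 μm^(-1/2)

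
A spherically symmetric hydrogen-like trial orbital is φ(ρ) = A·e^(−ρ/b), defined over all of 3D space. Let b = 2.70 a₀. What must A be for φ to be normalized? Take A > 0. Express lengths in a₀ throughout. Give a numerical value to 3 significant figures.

A ≈ 0.127 a₀^(-3/2)

The normalization condition is ∫|φ|² 4πρ² dρ = 1 from 0 to ∞.
Recall ∫₀^∞ ρ^m e^(−ρ/β) dρ = m!·β^(m+1), ∫|φ|² 4πρ² dρ = A²·(π·b^3).
Substituting b = 2.70 gives A² = 0.01617, so A = 0.1272.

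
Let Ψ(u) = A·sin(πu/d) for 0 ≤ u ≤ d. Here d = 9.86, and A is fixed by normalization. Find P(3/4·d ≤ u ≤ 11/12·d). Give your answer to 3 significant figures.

P ≈ 0.0871

|Ψ|² is the probability density, so P = ∫_{3/4·d}^{11/12·d} |Ψ|² du.
The normalization integral ∫|Ψ|²du over the whole domain equals d/2·A², and A² cancels in the ratio.
In terms of t = u/d (A² and the length scale cancel between numerator and denominator), P = [∫_{3/4}^{11/12} sin(π·t)^2 dt] / [∫_{0}^{1} sin(π·t)^2 dt].
Using ∫ sin(π·t)^2 dt = t/2 - sin(2·π·t)/(4·π), the numerator is 1/12 - 1/(8·π) and the denominator is 1/2.
Evaluating gives P = (-3 + 2·π)/(12·π).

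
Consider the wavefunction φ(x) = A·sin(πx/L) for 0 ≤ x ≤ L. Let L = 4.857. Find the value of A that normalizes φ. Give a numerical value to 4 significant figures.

The normalization condition is ∫|φ|² dx = 1 from 0 to L.
Using sin²θ = (1 − cos 2θ)/2, ∫|φ|² dx = A²·(L/2).
Setting this equal to 1 gives A² = 1/(L/2).
Substituting L = 4.857 gives A² = 0.41178, so A = 0.64170.

A ≈ 0.6417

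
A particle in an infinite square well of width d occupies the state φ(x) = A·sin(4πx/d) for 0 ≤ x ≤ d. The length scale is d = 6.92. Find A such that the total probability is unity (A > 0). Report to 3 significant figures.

A ≈ 0.538

Normalization requires ∫|φ|² dx = 1, integrated from 0 to d.
With φ = A·sin(4πx/d), the integral evaluates to A²·[d/2].
Substituting d = 6.92 gives A² = 0.2890, so A = 0.5376.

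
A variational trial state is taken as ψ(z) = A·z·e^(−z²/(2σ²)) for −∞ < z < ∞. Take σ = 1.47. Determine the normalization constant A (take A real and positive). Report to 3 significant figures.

Require ∫ |ψ|² dz = 1 over the whole domain.
With ψ = A·z·e^(−z²/(2σ²)), the integral evaluates to A²·[√(π)·σ^3/2].
Setting this equal to 1 gives A² = 1/(√(π)·σ^3/2).
Substituting σ = 1.47 gives A² = 0.3552, so A = 0.5960.

A ≈ 0.596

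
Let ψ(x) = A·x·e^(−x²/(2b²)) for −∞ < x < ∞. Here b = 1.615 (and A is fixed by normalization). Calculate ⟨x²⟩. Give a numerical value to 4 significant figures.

⟨x^2⟩ ≈ 3.912

By definition ⟨x²⟩ = ∫ x^2 |ψ(x)|² dx.
Evaluating both integrals, ⟨x²⟩ = 3·b^2/2.
Putting b = 1.615 gives 3.9123.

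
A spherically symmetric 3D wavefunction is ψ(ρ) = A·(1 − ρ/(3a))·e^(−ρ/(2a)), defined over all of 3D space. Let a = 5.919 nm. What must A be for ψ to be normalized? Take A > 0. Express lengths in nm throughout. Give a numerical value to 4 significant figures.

A ≈ 0.02399 nm^(-3/2)

We need A² ∫|f|² 4πρ² dρ = 1, taking the integral from 0 to ∞.
Using ∫₀^∞ ρⁿ e^(−αρ) dρ = n!/αⁿ⁺¹, with ψ = A·(1 − ρ/(3a))·e^(−ρ/(2a)), the integral evaluates to A²·[8·π·a^3/3].
Plugging in a = 5.919 yields A = 0.023992.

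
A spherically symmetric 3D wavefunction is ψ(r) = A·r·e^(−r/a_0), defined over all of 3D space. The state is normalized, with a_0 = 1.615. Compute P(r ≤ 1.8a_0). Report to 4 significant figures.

P ≈ 0.2936

Integrate the radial probability density 4πr²|ψ|² over r ≤ 1.8a_0.
A² is fixed by ∫₀^∞ 4πr²|ψ|² dr = 1, i.e. A² = (3·π·a_0^5)^(−1).
Substituting u = r/a_0, A², 4π and the length scale all cancel in the ratio: P = ∫_{0}^{1.8} u^4·e^(-2·u) du / ∫_{0}^{∞} u^4·e^(-2·u) du.
An antiderivative of u^4·e^(-2·u) is -(u^4/2 + u^3 + 3·u^2/2 + 3·u/2 + 3/4)·e^(-2·u); evaluating from 0 to 1.8 gives ≈ 0.220171, while the full integral is 3/4.
The region integral divided by the full integral gives P = 0.29356.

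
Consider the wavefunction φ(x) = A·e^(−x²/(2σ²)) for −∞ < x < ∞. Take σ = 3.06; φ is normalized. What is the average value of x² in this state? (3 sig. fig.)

⟨x²⟩ = ∫ x^2 |φ|² dx over the full domain.
The ratio of the moment integral to the normalization integral gives ⟨x²⟩ = σ^2/2.
Putting σ = 3.06 gives 4.682.

⟨x^2⟩ ≈ 4.68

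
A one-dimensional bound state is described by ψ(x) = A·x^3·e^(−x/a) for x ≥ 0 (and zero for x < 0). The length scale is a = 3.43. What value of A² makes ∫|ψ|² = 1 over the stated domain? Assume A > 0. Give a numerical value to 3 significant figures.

We need A² ∫|f|² dx = 1, taking the integral from 0 to ∞.
The integral (without the A² prefactor) comes out to 45·a^7/8.
Hence A² = 1/[45·a^7/8].
Substituting a = 3.43 gives A² = 0.00003183, so A = 0.005642.

A^2 ≈ 0.0000318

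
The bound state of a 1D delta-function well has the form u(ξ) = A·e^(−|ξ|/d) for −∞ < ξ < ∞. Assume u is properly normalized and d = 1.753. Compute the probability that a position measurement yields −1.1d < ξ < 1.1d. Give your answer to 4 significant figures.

|u|² is the probability density, so P = ∫_{−1.1d}^{1.1d} |u|² dξ.
Since A² = 1/(d), this is the region integral divided by the full normalization integral.
By symmetry take twice the ξ ≥ 0 contribution in numerator and denominator; the 2's cancel. In terms of t = ξ/d (A² and the length scale cancel between numerator and denominator), P = [∫_{0}^{1.1} e^(-2·t) dt] / [∫_{0}^{∞} e^(-2·t) dt].
Using ∫ e^(-2·t) dt = -e^(-2·t)/2, the numerator is 1/2 - e^(-11/5)/2 and the denominator is 1/2.
Evaluating gives P = 0.88920.

P ≈ 0.8892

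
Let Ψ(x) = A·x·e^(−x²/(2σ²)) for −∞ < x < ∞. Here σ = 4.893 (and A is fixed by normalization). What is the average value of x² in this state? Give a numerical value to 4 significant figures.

⟨x^2⟩ ≈ 35.91

By definition ⟨x²⟩ = ∫ x^2 |Ψ(x)|² dx.
The ratio of the moment integral to the normalization integral gives ⟨x²⟩ = 3·σ^2/2.
Putting σ = 4.893 gives 35.912.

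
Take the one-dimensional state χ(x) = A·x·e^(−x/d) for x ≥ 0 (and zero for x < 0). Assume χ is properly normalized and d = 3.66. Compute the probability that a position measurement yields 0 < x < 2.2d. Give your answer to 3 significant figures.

P ≈ 0.815

The probability is P = ∫ |χ|² dx over [0, 2.2d].
Since A² = 1/(d^3/4), this is the region integral divided by the full normalization integral.
In terms of u = x/d (A² and the length scale cancel between numerator and denominator), P = [∫_{0}^{2.2} u^2·e^(-2·u) du] / [∫_{0}^{∞} u^2·e^(-2·u) du].
Using ∫ u^2·e^(-2·u) du = -(2·u^2 + 2·u + 1)·e^(-2·u)/4, the numerator is 1/4 - 377·e^(-22/5)/100 and the denominator is 1/4.
The result is P = 0.8149.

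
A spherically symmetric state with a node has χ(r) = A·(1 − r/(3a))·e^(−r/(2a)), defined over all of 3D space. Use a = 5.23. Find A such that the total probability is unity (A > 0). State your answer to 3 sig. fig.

A ≈ 0.0289

We need A² ∫|f|² 4πr² dr = 1, taking the integral from 0 to ∞.
In 3D with spherical symmetry the volume element is 4πr² dr.
Using ∫₀^∞ rⁿ e^(−αr) dr = n!/αⁿ⁺¹, carrying out the integral gives A² · 8·π·a^3/3.
So A² = (8·π·a^3/3)^(−1).
Plugging in a = 5.23 yields A = 0.02889.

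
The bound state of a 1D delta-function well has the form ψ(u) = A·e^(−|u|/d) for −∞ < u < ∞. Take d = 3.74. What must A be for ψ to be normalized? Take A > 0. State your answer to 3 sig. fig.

A ≈ 0.517

We need A² ∫|f|² du = 1, taking the integral from −∞ to ∞.
∫|ψ|² du = A²·(d).
Substituting d = 3.74 gives A² = 0.2674, so A = 0.5171.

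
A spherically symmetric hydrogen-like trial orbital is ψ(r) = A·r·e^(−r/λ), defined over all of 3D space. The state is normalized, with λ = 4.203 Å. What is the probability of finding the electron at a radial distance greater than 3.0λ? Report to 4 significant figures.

P ≈ 0.2851

With dV = 4πr²dr, the probability is ∫|ψ|² dV over r > 3.0λ.
The full normalization integral is A²·[3·π·λ^5] = 1, fixing A².
In terms of u = r/λ (A², 4π and the length scale all cancel between numerator and denominator), P = [∫_{3.0}^{∞} u^4·e^(-2·u) du] / [∫_{0}^{∞} u^4·e^(-2·u) du].
With ∫ u^4·e^(-2·u) du = -(u^4/2 + u^3 + 3·u^2/2 + 3·u/2 + 3/4)·e^(-2·u) + C, the region integral is 345·e^(-6)/4 and the full one is 3/4.
Taking the ratio yields P = 0.28506.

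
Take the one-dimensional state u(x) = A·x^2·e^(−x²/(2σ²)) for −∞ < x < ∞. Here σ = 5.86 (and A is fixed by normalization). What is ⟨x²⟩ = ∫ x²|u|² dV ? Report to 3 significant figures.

⟨x^2⟩ ≈ 85.8

⟨x²⟩ = ∫ x^2 |u|² dx over the full domain.
The ratio of the moment integral to the normalization integral gives ⟨x²⟩ = 5·σ^2/2.
Putting σ = 5.86 gives 85.85.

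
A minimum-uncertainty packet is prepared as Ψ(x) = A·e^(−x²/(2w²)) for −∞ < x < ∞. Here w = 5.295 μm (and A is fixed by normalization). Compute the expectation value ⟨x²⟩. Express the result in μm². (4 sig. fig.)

The expectation value is the |Ψ|²-weighted average of x^2: ∫ x^2|Ψ|² dx.
With ∫_{−∞}^{∞} x^(2m) e^(−αx²) dx = (2m−1)!!·√π / (2^m α^(m+1/2)), the ratio of the moment integral to the normalization integral gives ⟨x²⟩ = w^2/2.
Putting w = 5.295 gives 14.019.

⟨x^2⟩ ≈ 14.02 μm^2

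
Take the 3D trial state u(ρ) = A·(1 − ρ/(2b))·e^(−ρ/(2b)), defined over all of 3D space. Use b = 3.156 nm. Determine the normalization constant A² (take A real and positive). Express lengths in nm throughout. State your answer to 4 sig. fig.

Require ∫ |u|² 4πρ² dρ = 1 over the whole domain.
In 3D with spherical symmetry the volume element is 4πρ² dρ.
The integral (without the A² prefactor) comes out to 8·π·b^3.
So A² = (8·π·b^3)^(−1).
Substituting b = 3.156 gives A² = 0.0012658, so A = 0.035577.

A^2 ≈ 0.001266 nm^(-3)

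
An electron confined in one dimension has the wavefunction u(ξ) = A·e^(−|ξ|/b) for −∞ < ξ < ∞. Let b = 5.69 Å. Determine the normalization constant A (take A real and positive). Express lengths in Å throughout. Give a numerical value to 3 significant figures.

A ≈ 0.419 Å^(-1/2)

The normalization condition is ∫|u|² dξ = 1 from −∞ to ∞.
Using ∫₀^∞ ξⁿ e^(−αξ) dξ = n!/αⁿ⁺¹, with u = A·e^(−|ξ|/b), the integral evaluates to A²·[b].
So A² = (b)^(−1).
Plugging in b = 5.69 yields A = 0.4192.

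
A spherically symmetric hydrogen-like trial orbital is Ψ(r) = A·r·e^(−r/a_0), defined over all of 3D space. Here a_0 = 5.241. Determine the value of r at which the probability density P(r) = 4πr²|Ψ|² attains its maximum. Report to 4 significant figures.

Set d/dr [P(r) = 4πr²|Ψ|²] = 0 and solve for r > 0.
This gives r = 2·a_0.
With a_0 = 5.241, the most probable radial distance is 10.482.

r ≈ 10.48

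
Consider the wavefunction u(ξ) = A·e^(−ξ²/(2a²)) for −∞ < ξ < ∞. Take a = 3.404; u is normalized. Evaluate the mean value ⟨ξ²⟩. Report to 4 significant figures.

⟨ξ^2⟩ ≈ 5.794

⟨ξ²⟩ = ∫ ξ^2 |u|² dξ over the full domain.
Since the A² factors cancel between numerator and denominator, ⟨ξ²⟩ = a^2/2.
With a = 3.404, ⟨ξ^2⟩ = 5.7936.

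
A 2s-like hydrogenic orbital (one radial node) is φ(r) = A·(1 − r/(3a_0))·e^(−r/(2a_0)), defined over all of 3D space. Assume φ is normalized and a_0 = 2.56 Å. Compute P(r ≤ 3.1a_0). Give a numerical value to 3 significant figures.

P = ∫ |φ|² 4πr² dr over r ≤ 3.1a_0.
The full normalization integral is A²·[8·π·a_0^3/3] = 1, fixing A².
In terms of u = r/a_0 (A², 4π and the length scale all cancel between numerator and denominator), P = [∫_{0}^{3.1} u^2·(1 - u/3)^2·e^(-u) du] / [∫_{0}^{∞} u^2·(1 - u/3)^2·e^(-u) du].
An antiderivative of u^2·(1 - u/3)^2·e^(-u) is (-u^4 + 2·u^3 - 3·u^2 - 6·u - 6)·e^(-u)/9; evaluating from 0 to 3.1 gives ≈ 0.23519, while the full integral is 2/3.
The region integral divided by the full integral gives P = 0.3528.

P ≈ 0.353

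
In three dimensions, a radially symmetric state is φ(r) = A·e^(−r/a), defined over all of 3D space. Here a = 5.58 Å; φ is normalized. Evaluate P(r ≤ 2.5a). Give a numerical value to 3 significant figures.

P ≈ 0.875

P = ∫ |φ|² 4πr² dr over r ≤ 2.5a.
A² is fixed by ∫₀^∞ 4πr²|φ|² dr = 1, i.e. A² = (π·a^3)^(−1).
In terms of u = r/a (A², 4π and the length scale all cancel between numerator and denominator), P = [∫_{0}^{2.5} u^2·e^(-2·u) du] / [∫_{0}^{∞} u^2·e^(-2·u) du].
With ∫ u^2·e^(-2·u) du = -(2·u^2 + 2·u + 1)·e^(-2·u)/4 + C, the region integral is 1/4 - 37·e^(-5)/8 and the full one is 1/4.
Taking the ratio yields P = 0.8753.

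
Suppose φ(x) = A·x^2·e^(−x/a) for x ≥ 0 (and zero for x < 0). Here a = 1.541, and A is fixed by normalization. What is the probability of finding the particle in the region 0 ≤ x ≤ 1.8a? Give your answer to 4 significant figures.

P = ∫_{0}^{1.8a} |φ(x)|² dx.
Since A² = 1/(3·a^5/4), this is the region integral divided by the full normalization integral.
In terms of u = x/a (A² and the length scale cancel between numerator and denominator), P = [∫_{0}^{1.8} u^4·e^(-2·u) du] / [∫_{0}^{∞} u^4·e^(-2·u) du].
An antiderivative of u^4·e^(-2·u) is -(u^4/2 + u^3 + 3·u^2/2 + 3·u/2 + 3/4)·e^(-2·u); evaluating from 0 to 1.8 gives ≈ 0.220171, while the full integral is 3/4.
This works out to P = 0.29356.

P ≈ 0.2936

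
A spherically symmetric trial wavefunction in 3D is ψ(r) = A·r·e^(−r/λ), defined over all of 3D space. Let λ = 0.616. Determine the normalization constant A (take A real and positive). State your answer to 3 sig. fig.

A ≈ 1.09

Require ∫ |ψ|² 4πr² dr = 1 over the whole domain.
The angular integral contributes 4π, leaving ∫₀^∞ r²|ψ|² dr.
∫|ψ|² 4πr² dr = A²·(3·π·λ^5).
Hence A² = 1/[3·π·λ^5].
Substituting λ = 0.616 gives A² = 1.196, so A = 1.094.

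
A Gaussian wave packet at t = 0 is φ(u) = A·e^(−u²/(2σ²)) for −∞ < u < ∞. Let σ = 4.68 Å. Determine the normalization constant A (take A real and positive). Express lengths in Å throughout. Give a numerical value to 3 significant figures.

A ≈ 0.347 Å^(-1/2)

We need A² ∫|f|² du = 1, taking the integral from −∞ to ∞.
With ∫_{−∞}^{∞} u^(2m) e^(−αu²) du = (2m−1)!!·√π / (2^m α^(m+1/2)), ∫|φ|² du = A²·(√(π)·σ).
Hence A² = 1/[√(π)·σ].
With σ = 4.68: A² = 0.1206 and A = 0.3472.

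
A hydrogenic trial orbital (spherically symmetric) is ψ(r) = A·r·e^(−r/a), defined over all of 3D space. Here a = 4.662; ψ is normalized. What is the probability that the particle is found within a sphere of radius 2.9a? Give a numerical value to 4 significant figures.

P ≈ 0.6873

Integrate the radial probability density 4πr²|ψ|² over r ≤ 2.9a.
Normalization gives A² = 1/(3·π·a^5).
Substituting u = r/a, A², 4π and the length scale all cancel in the ratio: P = ∫_{0}^{2.9} u^4·e^(-2·u) du / ∫_{0}^{∞} u^4·e^(-2·u) du.
Using ∫ u^4·e^(-2·u) du = -(u^4/2 + u^3 + 3·u^2/2 + 3·u/2 + 3/4)·e^(-2·u), the numerator is ≈ 0.515461 and the denominator is 3/4.
Taking the ratio yields P = 0.68728.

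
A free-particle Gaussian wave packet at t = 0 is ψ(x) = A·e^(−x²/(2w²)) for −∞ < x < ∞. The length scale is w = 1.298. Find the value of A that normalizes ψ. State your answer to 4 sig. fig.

A ≈ 0.6593

We need A² ∫|f|² dx = 1, taking the integral from −∞ to ∞.
Differentiating ∫e^(−αx²) dx = √(π/α) under α to get the higher moments, ∫|ψ|² dx = A²·(√(π)·w).
So A² = (√(π)·w)^(−1).
Plugging in w = 1.298 yields A = 0.65929.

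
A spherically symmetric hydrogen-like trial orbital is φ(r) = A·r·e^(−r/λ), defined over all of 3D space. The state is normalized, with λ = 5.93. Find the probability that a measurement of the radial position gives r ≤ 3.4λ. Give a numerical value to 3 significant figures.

P ≈ 0.808

With dV = 4πr²dr, the probability is ∫|φ|² dV over r ≤ 3.4λ.
A² is fixed by ∫₀^∞ 4πr²|φ|² dr = 1, i.e. A² = (3·π·λ^5)^(−1).
Let u = r/λ; then A², 4π and the length scale all cancel, so P = ∫_{0}^{3.4} u^4·e^(-2·u) du ÷ ∫_{0}^{∞} u^4·e^(-2·u) du.
With ∫ u^4·e^(-2·u) du = -(u^4/2 + u^3 + 3·u^2/2 + 3·u/2 + 3/4)·e^(-2·u) + C, the region integral is ≈ 0.60598 and the full one is 3/4.
This evaluates to P = 0.8080.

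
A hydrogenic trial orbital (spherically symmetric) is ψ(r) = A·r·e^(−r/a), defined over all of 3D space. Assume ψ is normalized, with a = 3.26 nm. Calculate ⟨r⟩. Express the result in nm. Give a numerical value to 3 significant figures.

⟨r⟩ = ∫ r |ψ|² 4πr² dr over the full domain.
With ∫₀^∞ r^5 e^(−αr) dr = 5!/α^6, evaluating both integrals, ⟨r⟩ = 5·a/2.
With a = 3.26, ⟨r⟩ = 8.150.

⟨r⟩ ≈ 8.15 nm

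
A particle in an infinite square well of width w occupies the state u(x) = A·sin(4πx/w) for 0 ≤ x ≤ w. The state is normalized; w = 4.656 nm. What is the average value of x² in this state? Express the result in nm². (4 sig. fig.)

⟨x^2⟩ ≈ 7.157 nm^2

The expectation value is the |u|²-weighted average of x^2: ∫ x^2|u|² dx.
With ∫₀^w sin²(nπx/w) dx = w/2, the ratio of the moment integral to the normalization integral gives ⟨x²⟩ = -w^2/(32·π^2) + w^2/3.
With w = 4.656, ⟨x^2⟩ = 7.1575.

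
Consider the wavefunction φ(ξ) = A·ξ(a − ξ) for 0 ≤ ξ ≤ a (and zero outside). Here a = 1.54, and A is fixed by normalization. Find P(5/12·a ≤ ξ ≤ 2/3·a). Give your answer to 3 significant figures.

P ≈ 0.444

|φ|² is the probability density, so P = ∫_{5/12·a}^{2/3·a} |φ|² dξ.
Since A² = 1/(a^5/30), this is the region integral divided by the full normalization integral.
Substituting u = ξ/a, A² and the length scale cancel in the ratio: P = ∫_{5/12}^{2/3} u^2·(1 - u)^2 du / ∫_{0}^{1} u^2·(1 - u)^2 du.
Using ∫ u^2·(1 - u)^2 du = u^3·(6·u^2 - 15·u + 10)/30, the numerator is ≈ 0.014783 and the denominator is 1/30.
Evaluating gives P = 0.4435.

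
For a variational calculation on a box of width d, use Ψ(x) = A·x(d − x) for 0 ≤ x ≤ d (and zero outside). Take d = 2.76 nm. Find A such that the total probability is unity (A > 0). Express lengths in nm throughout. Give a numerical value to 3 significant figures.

A ≈ 0.433 nm^(-5/2)

We need A² ∫|f|² dx = 1, taking the integral from 0 to d.
Expanding the polynomial and integrating term by term, carrying out the integral gives A² · d^5/30.
Hence A² = 1/[d^5/30].
With d = 2.76: A² = 0.1873 and A = 0.4328.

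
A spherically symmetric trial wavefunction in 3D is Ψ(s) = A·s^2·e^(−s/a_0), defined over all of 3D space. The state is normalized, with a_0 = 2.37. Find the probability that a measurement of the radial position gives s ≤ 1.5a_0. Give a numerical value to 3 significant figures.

P = ∫ |Ψ|² 4πs² ds over s ≤ 1.5a_0.
Normalization gives A² = 1/(45·π·a_0^7/2).
In terms of u = s/a_0 (A², 4π and the length scale all cancel between numerator and denominator), P = [∫_{0}^{1.5} u^6·e^(-2·u) du] / [∫_{0}^{∞} u^6·e^(-2·u) du].
Using ∫ u^6·e^(-2·u) du = -(4·u^6 + 12·u^5 + 30·u^4 + 60·u^3 + 90·u^2 + 90·u + 45)·e^(-2·u)/8, the numerator is ≈ 0.18849 and the denominator is 45/8.
Taking the ratio yields P = 0.03351.

P ≈ 0.0335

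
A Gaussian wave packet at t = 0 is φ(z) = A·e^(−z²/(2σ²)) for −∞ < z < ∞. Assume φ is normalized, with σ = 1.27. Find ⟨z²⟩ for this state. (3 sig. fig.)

By definition ⟨z²⟩ = ∫ z^2 |φ(z)|² dz.
With ∫_{−∞}^{∞} z^(2m) e^(−αz²) dz = (2m−1)!!·√π / (2^m α^(m+1/2)), since the A² factors cancel between numerator and denominator, ⟨z²⟩ = σ^2/2.
With σ = 1.27, ⟨z^2⟩ = 0.8065.

⟨z^2⟩ ≈ 0.806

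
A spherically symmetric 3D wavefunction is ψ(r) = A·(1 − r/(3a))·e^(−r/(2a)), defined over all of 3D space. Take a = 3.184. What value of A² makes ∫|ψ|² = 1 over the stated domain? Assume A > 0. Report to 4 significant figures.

A^2 ≈ 0.003698

Normalization requires ∫|ψ|² 4πr² dr = 1, integrated from 0 to ∞.
The angular integral contributes 4π, leaving ∫₀^∞ r²|ψ|² dr.
Recall ∫₀^∞ r^m e^(−r/β) dr = m!·β^(m+1), with ψ = A·(1 − r/(3a))·e^(−r/(2a)), the integral evaluates to A²·[8·π·a^3/3].
Hence A² = 1/[8·π·a^3/3].
Substituting a = 3.184 gives A² = 0.0036980, so A = 0.060811.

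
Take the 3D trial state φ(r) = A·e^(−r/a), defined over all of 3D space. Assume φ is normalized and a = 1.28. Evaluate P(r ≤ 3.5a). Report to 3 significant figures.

P ≈ 0.970

P = ∫ |φ|² 4πr² dr over r ≤ 3.5a.
Normalization gives A² = 1/(π·a^3).
Substituting u = r/a, A², 4π and the length scale all cancel in the ratio: P = ∫_{0}^{3.5} u^2·e^(-2·u) du / ∫_{0}^{∞} u^2·e^(-2·u) du.
An antiderivative of u^2·e^(-2·u) is -(2·u^2 + 2·u + 1)·e^(-2·u)/4; evaluating from 0 to 3.5 gives 1/4 - 65·e^(-7)/8, while the full integral is 1/4.
Taking the ratio yields P = 0.9704.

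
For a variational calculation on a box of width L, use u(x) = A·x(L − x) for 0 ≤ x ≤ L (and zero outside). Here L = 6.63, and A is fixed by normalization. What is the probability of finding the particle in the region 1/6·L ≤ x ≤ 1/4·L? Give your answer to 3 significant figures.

The probability is P = ∫ |u|² dx over [1/6·L, 1/4·L].
Since A² = 1/(L^5/30), this is the region integral divided by the full normalization integral.
In terms of t = x/L (A² and the length scale cancel between numerator and denominator), P = [∫_{1/6}^{1/4} t^2·(1 - t)^2 dt] / [∫_{0}^{1} t^2·(1 - t)^2 dt].
An antiderivative of t^2·(1 - t)^2 is t^3·(6·t^2 - 15·t + 10)/30; evaluating from 1/6 to 1/4 gives ≈ 0.0022674, while the full integral is 1/30.
This works out to P = 0.06802.

P ≈ 0.0680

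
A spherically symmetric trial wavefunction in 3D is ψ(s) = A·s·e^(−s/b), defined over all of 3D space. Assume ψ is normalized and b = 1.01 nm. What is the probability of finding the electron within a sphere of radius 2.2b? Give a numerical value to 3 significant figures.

P ≈ 0.449

P = ∫ |ψ|² 4πs² ds over s ≤ 2.2b.
Normalization gives A² = 1/(3·π·b^5).
In terms of u = s/b (A², 4π and the length scale all cancel between numerator and denominator), P = [∫_{0}^{2.2} u^4·e^(-2·u) du] / [∫_{0}^{∞} u^4·e^(-2·u) du].
With ∫ u^4·e^(-2·u) du = -(u^4/2 + u^3 + 3·u^2/2 + 3·u/2 + 3/4)·e^(-2·u) + C, the region integral is ≈ 0.33661 and the full one is 3/4.
This evaluates to P = 0.4488.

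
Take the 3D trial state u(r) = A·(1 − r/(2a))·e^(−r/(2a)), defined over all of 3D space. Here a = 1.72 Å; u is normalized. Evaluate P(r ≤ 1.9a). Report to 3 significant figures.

P ≈ 0.0526

P = ∫ |u|² 4πr² dr over r ≤ 1.9a.
A² is fixed by ∫₀^∞ 4πr²|u|² dr = 1, i.e. A² = (8·π·a^3)^(−1).
In terms of t = r/a (A², 4π and the length scale all cancel between numerator and denominator), P = [∫_{0}^{1.9} t^2·(1 - t/2)^2·e^(-t) dt] / [∫_{0}^{∞} t^2·(1 - t/2)^2·e^(-t) dt].
With ∫ t^2·(1 - t/2)^2·e^(-t) dt = -(t^4/4 + t^2 + 2·t + 2)·e^(-t) + C, the region integral is ≈ 0.10526 and the full one is 2.
This evaluates to P = 0.05263.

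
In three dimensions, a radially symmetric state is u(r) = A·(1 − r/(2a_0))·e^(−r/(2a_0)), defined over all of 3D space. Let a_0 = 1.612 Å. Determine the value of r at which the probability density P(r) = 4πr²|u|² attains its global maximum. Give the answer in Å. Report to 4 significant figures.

r ≈ 8.441 Å

Set d/dr [P(r) = 4πr²|u|²] = 0 and solve for r > 0.
This gives r = a_0·(√(5) + 3).
With a_0 = 1.612, the most probable radial distance is 8.4405 Å.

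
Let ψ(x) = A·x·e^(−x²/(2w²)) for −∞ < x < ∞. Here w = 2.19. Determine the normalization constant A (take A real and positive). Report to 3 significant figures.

A ≈ 0.328

Require ∫ |ψ|² dx = 1 over the whole domain.
∫|ψ|² dx = A²·(√(π)·w^3/2).
Setting this equal to 1 gives A² = 1/(√(π)·w^3/2).
Substituting w = 2.19 gives A² = 0.1074, so A = 0.3278.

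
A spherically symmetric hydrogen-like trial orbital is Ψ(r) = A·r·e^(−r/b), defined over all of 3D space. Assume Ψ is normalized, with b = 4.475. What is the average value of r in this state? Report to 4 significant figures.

By definition ⟨r⟩ = ∫ r |Ψ(r)|² 4πr² dr.
Using ∫₀^∞ rⁿ e^(−αr) dr = n!/αⁿ⁺¹, evaluating both integrals, ⟨r⟩ = 5·b/2.
Putting b = 4.475 gives 11.188.

⟨r⟩ ≈ 11.19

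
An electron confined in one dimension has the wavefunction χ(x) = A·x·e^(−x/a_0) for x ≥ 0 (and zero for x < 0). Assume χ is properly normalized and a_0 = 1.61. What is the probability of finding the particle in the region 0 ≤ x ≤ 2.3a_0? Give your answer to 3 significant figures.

The probability is P = ∫ |χ|² dx over [0, 2.3a_0].
The normalization integral ∫|χ|²dx over the whole domain equals a_0^3/4·A², and A² cancels in the ratio.
In terms of u = x/a_0 (A² and the length scale cancel between numerator and denominator), P = [∫_{0}^{2.3} u^2·e^(-2·u) du] / [∫_{0}^{∞} u^2·e^(-2·u) du].
Using ∫ u^2·e^(-2·u) du = -(2·u^2 + 2·u + 1)·e^(-2·u)/4, the numerator is 1/4 - 809·e^(-23/5)/200 and the denominator is 1/4.
Evaluating gives P = 0.8374.

P ≈ 0.837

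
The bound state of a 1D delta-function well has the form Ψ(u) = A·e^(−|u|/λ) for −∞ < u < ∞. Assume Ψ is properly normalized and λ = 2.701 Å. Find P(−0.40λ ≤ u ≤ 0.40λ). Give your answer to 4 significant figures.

The probability is P = ∫ |Ψ|² du over [−0.40λ, 0.40λ].
The normalization integral ∫|Ψ|²du over the whole domain equals λ·A², and A² cancels in the ratio.
By symmetry take twice the u ≥ 0 contribution in numerator and denominator; the 2's cancel. Let t = u/λ; then A² and the length scale cancel, so P = ∫_{0}^{0.40} e^(-2·t) dt ÷ ∫_{0}^{∞} e^(-2·t) dt.
With ∫ e^(-2·t) dt = -e^(-2·t)/2 + C, the region integral is 1/2 - e^(-4/5)/2 and the full one is 1/2.
Taking the ratio, P = 0.55067.

P ≈ 0.5507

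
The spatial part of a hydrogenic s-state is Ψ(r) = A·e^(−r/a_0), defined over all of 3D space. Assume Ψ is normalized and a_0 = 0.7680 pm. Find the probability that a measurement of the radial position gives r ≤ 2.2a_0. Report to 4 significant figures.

P = ∫ |Ψ|² 4πr² dr over r ≤ 2.2a_0.
The full normalization integral is A²·[π·a_0^3] = 1, fixing A².
In terms of u = r/a_0 (A², 4π and the length scale all cancel between numerator and denominator), P = [∫_{0}^{2.2} u^2·e^(-2·u) du] / [∫_{0}^{∞} u^2·e^(-2·u) du].
With ∫ u^2·e^(-2·u) du = -(2·u^2 + 2·u + 1)·e^(-2·u)/4 + C, the region integral is 1/4 - 377·e^(-22/5)/100 and the full one is 1/4.
This evaluates to P = 0.81486.

P ≈ 0.8149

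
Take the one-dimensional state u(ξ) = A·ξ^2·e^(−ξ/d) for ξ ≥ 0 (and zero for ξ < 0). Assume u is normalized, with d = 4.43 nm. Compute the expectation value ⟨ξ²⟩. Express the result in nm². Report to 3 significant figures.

⟨ξ^2⟩ ≈ 147 nm^2

The expectation value is the |u|²-weighted average of ξ^2: ∫ ξ^2|u|² dξ.
Evaluating both integrals, ⟨ξ²⟩ = 15·d^2/2.
Putting d = 4.43 gives 147.2.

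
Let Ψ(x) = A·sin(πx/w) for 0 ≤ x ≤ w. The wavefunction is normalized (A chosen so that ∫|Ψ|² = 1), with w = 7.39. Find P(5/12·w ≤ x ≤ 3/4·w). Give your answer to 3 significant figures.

P ≈ 0.572

The probability is P = ∫ |Ψ|² dx over [5/12·w, 3/4·w].
With A² fixed by ∫|Ψ|² = 1, i.e. A² = (w/2)^(−1), substitute and integrate.
In terms of u = x/w (A² and the length scale cancel between numerator and denominator), P = [∫_{5/12}^{3/4} sin(π·u)^2 du] / [∫_{0}^{1} sin(π·u)^2 du].
Using ∫ sin(π·u)^2 du = u/2 - sin(2·π·u)/(4·π), the numerator is 3/(8·π) + 1/6 and the denominator is 1/2.
Evaluating gives P = (9 + 4·π)/(12·π).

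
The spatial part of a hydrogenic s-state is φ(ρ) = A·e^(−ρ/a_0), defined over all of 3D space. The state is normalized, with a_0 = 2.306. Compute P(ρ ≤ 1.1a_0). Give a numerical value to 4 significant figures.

P ≈ 0.3773

With dV = 4πρ²dρ, the probability is ∫|φ|² dV over ρ ≤ 1.1a_0.
The full normalization integral is A²·[π·a_0^3] = 1, fixing A².
Substituting u = ρ/a_0, A², 4π and the length scale all cancel in the ratio: P = ∫_{0}^{1.1} u^2·e^(-2·u) du / ∫_{0}^{∞} u^2·e^(-2·u) du.
With ∫ u^2·e^(-2·u) du = -(2·u^2 + 2·u + 1)·e^(-2·u)/4 + C, the region integral is 1/4 - 281·e^(-11/5)/200 and the full one is 1/4.
The region integral divided by the full integral gives P = 0.37729.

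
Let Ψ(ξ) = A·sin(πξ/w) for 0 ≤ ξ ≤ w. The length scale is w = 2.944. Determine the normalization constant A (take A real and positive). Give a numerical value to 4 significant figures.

The normalization condition is ∫|Ψ|² dξ = 1 from 0 to w.
The integral (without the A² prefactor) comes out to w/2.
Hence A² = 1/[w/2].
Substituting w = 2.944 gives A² = 0.67935, so A = 0.82423.

A ≈ 0.8242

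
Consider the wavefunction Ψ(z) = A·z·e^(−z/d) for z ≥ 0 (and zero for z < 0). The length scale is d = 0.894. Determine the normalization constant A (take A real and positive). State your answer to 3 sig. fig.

A ≈ 2.37

Normalization requires ∫|Ψ|² dz = 1, integrated from 0 to ∞.
With ∫₀^∞ z^2 e^(−αz) dz = 2!/α^3, ∫|Ψ|² dz = A²·(d^3/4).
With d = 0.894: A² = 5.598 and A = 2.366.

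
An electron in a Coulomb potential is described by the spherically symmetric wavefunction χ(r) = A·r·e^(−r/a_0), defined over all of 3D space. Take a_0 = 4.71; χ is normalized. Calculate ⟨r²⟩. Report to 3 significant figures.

⟨r^2⟩ ≈ 166

The expectation value is the |χ|²-weighted average of r^2: ∫ r^2|χ|² 4πr² dr.
Evaluating both integrals, ⟨r²⟩ = 15·a_0^2/2.
With a_0 = 4.71, ⟨r^2⟩ = 166.4.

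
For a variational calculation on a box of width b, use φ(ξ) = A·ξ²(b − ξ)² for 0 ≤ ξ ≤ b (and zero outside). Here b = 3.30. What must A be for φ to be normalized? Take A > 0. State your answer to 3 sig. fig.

A ≈ 0.117

Require ∫ |φ|² dξ = 1 over the whole domain.
Expanding the polynomial and integrating term by term, with φ = A·ξ²(b − ξ)², the integral evaluates to A²·[b^9/630].
Plugging in b = 3.30 yields A = 0.1165.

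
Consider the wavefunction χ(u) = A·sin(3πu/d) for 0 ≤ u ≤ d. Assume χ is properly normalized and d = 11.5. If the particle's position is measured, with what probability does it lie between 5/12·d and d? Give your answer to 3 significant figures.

P ≈ 0.636

The probability is P = ∫ |χ|² du over [5/12·d, d].
With A² fixed by ∫|χ|² = 1, i.e. A² = (d/2)^(−1), substitute and integrate.
Substituting t = u/d, A² and the length scale cancel in the ratio: P = ∫_{5/12}^{1} sin(3·π·t)^2 dt / ∫_{0}^{1} sin(3·π·t)^2 dt.
Using ∫ sin(3·π·t)^2 dt = t/2 - sin(6·π·t)/(12·π), the numerator is 1/(12·π) + 7/24 and the denominator is 1/2.
Taking the ratio, P = (2 + 7·π)/(12·π).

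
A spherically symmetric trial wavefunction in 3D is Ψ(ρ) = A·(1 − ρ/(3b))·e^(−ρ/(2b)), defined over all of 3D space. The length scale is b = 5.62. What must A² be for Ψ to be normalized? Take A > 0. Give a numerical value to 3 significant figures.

Require ∫ |Ψ|² 4πρ² dρ = 1 over the whole domain.
The angular integral contributes 4π, leaving ∫₀^∞ ρ²|Ψ|² dρ.
Carrying out the integral gives A² · 8·π·b^3/3.
With b = 5.62: A² = 0.0006725 and A = 0.02593.

A^2 ≈ 0.000672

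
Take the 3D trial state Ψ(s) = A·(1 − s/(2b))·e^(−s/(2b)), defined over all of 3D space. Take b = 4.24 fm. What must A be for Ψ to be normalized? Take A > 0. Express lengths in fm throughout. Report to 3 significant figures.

A ≈ 0.0228 fm^(-3/2)

Normalization requires ∫|Ψ|² 4πs² ds = 1, integrated from 0 to ∞.
In 3D with spherical symmetry the volume element is 4πs² ds.
Using ∫₀^∞ sⁿ e^(−αs) ds = n!/αⁿ⁺¹, the integral (without the A² prefactor) comes out to 8·π·b^3.
Setting this equal to 1 gives A² = 1/(8·π·b^3).
With b = 4.24: A² = 0.0005220 and A = 0.02285.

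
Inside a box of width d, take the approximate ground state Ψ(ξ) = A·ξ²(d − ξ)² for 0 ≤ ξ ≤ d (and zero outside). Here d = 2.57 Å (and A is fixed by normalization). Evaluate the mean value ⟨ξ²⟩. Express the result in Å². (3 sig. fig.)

⟨ξ²⟩ = ∫ ξ^2 |Ψ|² dξ over the full domain.
The ratio of the moment integral to the normalization integral gives ⟨ξ²⟩ = 3·d^2/11.
Putting d = 2.57 gives 1.801.

⟨ξ^2⟩ ≈ 1.80 Å^2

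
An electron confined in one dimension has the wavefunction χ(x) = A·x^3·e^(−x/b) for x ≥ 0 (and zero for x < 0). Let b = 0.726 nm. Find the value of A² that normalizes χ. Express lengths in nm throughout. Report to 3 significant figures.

A^2 ≈ 1.67 nm^(-7)

We need A² ∫|f|² dx = 1, taking the integral from 0 to ∞.
∫|χ|² dx = A²·(45·b^7/8).
So A² = (45·b^7/8)^(−1).
With b = 0.726: A² = 1.672 and A = 1.293.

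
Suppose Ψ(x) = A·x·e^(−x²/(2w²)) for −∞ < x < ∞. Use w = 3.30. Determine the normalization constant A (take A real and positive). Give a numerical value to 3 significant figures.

A ≈ 0.177

The normalization condition is ∫|Ψ|² dx = 1 from −∞ to ∞.
∫|Ψ|² dx = A²·(√(π)·w^3/2).
Setting this equal to 1 gives A² = 1/(√(π)·w^3/2).
Plugging in w = 3.30 yields A = 0.1772.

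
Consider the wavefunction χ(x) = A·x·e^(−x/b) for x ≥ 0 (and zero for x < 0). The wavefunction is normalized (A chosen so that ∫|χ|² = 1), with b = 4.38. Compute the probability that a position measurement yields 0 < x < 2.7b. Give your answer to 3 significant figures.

The probability is P = ∫ |χ|² dx over [0, 2.7b].
With A² fixed by ∫|χ|² = 1, i.e. A² = (b^3/4)^(−1), substitute and integrate.
In terms of u = x/b (A² and the length scale cancel between numerator and denominator), P = [∫_{0}^{2.7} u^2·e^(-2·u) du] / [∫_{0}^{∞} u^2·e^(-2·u) du].
Using ∫ u^2·e^(-2·u) du = -(2·u^2 + 2·u + 1)·e^(-2·u)/4, the numerator is 1/4 - 1049·e^(-27/5)/200 and the denominator is 1/4.
This works out to P = 0.9052.

P ≈ 0.905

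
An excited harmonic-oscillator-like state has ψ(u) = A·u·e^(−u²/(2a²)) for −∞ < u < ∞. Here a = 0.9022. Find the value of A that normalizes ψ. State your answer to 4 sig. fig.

Require ∫ |ψ|² du = 1 over the whole domain.
With ψ = A·u·e^(−u²/(2a²)), the integral evaluates to A²·[√(π)·a^3/2].
Setting this equal to 1 gives A² = 1/(√(π)·a^3/2).
Plugging in a = 0.9022 yields A = 1.2396.

A ≈ 1.240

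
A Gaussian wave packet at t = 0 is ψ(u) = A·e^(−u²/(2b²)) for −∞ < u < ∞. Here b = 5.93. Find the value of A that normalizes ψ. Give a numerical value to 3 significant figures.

Normalization requires ∫|ψ|² du = 1, integrated from −∞ to ∞.
Differentiating ∫e^(−αu²) du = √(π/α) under α to get the higher moments, carrying out the integral gives A² · √(π)·b.
Hence A² = 1/[√(π)·b].
With b = 5.93: A² = 0.09514 and A = 0.3085.

A ≈ 0.308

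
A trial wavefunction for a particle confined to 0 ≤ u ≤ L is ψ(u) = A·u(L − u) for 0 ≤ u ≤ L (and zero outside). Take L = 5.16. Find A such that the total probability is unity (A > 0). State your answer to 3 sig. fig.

The normalization condition is ∫|ψ|² du = 1 from 0 to L.
Expanding the polynomial and integrating term by term, the integral (without the A² prefactor) comes out to L^5/30.
Plugging in L = 5.16 yields A = 0.09056.

A ≈ 0.0906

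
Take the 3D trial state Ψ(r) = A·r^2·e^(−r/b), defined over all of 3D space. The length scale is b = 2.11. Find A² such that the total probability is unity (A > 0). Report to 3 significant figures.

The normalization condition is ∫|Ψ|² 4πr² dr = 1 from 0 to ∞.
The angular integral contributes 4π, leaving ∫₀^∞ r²|Ψ|² dr.
Carrying out the integral gives A² · 45·π·b^7/2.
Setting this equal to 1 gives A² = 1/(45·π·b^7/2).
Substituting b = 2.11 gives A² = 0.00007598, so A = 0.008717.

A^2 ≈ 0.0000760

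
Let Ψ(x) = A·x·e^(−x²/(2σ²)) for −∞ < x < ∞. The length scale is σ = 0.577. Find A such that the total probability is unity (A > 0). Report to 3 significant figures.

A ≈ 2.42

We need A² ∫|f|² dx = 1, taking the integral from −∞ to ∞.
Using the Gaussian integral ∫_{−∞}^{∞} e^(−αx²) dx = √(π/α), with Ψ = A·x·e^(−x²/(2σ²)), the integral evaluates to A²·[√(π)·σ^3/2].
Setting this equal to 1 gives A² = 1/(√(π)·σ^3/2).
Substituting σ = 0.577 gives A² = 5.874, so A = 2.424.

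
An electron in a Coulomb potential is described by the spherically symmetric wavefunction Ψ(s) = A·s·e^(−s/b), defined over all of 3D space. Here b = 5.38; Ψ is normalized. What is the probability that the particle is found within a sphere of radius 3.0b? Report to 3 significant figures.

P = ∫ |Ψ|² 4πs² ds over s ≤ 3.0b.
A² is fixed by ∫₀^∞ 4πs²|Ψ|² ds = 1, i.e. A² = (3·π·b^5)^(−1).
In terms of u = s/b (A², 4π and the length scale all cancel between numerator and denominator), P = [∫_{0}^{3.0} u^4·e^(-2·u) du] / [∫_{0}^{∞} u^4·e^(-2·u) du].
Using ∫ u^4·e^(-2·u) du = -(u^4/2 + u^3 + 3·u^2/2 + 3·u/2 + 3/4)·e^(-2·u), the numerator is 3/4 - 345·e^(-6)/4 and the denominator is 3/4.
This evaluates to P = 0.7149.

P ≈ 0.715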